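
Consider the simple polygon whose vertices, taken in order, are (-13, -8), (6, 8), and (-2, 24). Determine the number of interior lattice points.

Using the shoelace formula, 2A = |((-13)·8 − 6·(-8)) + (6·24 − (-2)·8) + ((-2)·(-8) − (-13)·24)| = 432, so the area is 216.
Summing gcd(|Δx|,|Δy|) over the edges gives the boundary count: gcd(19,16) + gcd(8,16) + gcd(11,32) = 1+8+1 = 10.
Pick's theorem gives I = A − B/2 + 1 = 216 − 10/2 + 1 = 212.

212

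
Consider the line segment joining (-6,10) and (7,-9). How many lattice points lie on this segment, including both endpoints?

2

The number of lattice points on a segment between lattice points is gcd(|Δx|,|Δy|) + 1 = gcd(13,19) + 1 = 1 + 1 = 2.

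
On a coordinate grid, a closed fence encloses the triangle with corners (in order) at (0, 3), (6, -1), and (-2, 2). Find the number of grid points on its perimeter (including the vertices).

4

Along each edge there are gcd(|Δx|,|Δy|)+1 lattice points, so counting each shared vertex once the boundary has gcd(6,4) + gcd(8,3) + gcd(2,1) = 2+1+1 = 4.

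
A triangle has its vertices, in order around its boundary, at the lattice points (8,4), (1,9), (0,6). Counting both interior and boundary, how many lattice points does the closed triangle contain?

By the shoelace formula, twice the signed area is |[8·9 − 1·4] + [1·6 − 0·9] + [0·4 − 8·6]| = 26, so the area is 13.
Summing gcd(|Δx|,|Δy|) over the edges gives the boundary count: gcd(7,5) + gcd(1,3) + gcd(8,2) = 1+1+2 = 4.
Pick's theorem gives I = A − B/2 + 1 = 13 − 4/2 + 1 = 12, so the closed region contains I + B = 12 + 4 = 16 lattice points.

16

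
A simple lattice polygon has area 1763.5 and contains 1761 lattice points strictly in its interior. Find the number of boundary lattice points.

7

Pick's theorem gives A = I + B/2 − 1, so B = 2(A − I + 1) = 2(1763.5 − 1761 + 1) = 7.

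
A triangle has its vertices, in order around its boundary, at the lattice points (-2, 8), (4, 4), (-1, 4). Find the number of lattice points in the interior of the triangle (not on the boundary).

7

Using the shoelace formula, 2A = |[(-2)·4 − 4·8] + [4·4 − (-1)·4] + [(-1)·8 − (-2)·4]| = 20, so the area is 10.
Along each edge there are gcd(|Δx|,|Δy|)+1 lattice points, so counting each shared vertex once the boundary has gcd(6,4) + gcd(5,0) + gcd(1,4) = 2+5+1 = 8.
By Pick's theorem A = I + B/2 − 1, so I = 10 − 8/2 + 1 = 7.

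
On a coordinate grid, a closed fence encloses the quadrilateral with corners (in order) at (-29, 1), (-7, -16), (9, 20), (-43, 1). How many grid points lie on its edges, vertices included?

Summing gcd(|Δx|,|Δy|) over the edges gives the boundary count: gcd(22,17) + gcd(16,36) + gcd(52,19) + gcd(14,0) = 1+4+1+14 = 20.

20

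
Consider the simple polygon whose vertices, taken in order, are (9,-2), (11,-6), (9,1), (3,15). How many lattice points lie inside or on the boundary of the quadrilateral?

Using the shoelace formula, 2A = |[9·(-6) − 11·(-2)] + [11·1 − 9·(-6)] + [9·15 − 3·1] + [3·(-2) − 9·15]| = 24, so the area is 12.
Summing gcd(|Δx|,|Δy|) over the edges gives the boundary count: gcd(2,4) + gcd(2,7) + gcd(6,14) + gcd(6,17) = 2+1+2+1 = 6.
Pick's theorem gives I = A − B/2 + 1 = 12 − 6/2 + 1 = 10, so the closed region contains I + B = 10 + 6 = 16 lattice points.

16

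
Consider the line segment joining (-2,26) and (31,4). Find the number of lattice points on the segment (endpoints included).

12

The number of lattice points on a segment between lattice points is gcd(|Δx|,|Δy|) + 1 = gcd(33,22) + 1 = 11 + 1 = 12.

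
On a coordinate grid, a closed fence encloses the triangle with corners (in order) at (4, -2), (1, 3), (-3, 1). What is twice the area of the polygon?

Using the shoelace formula, 2A = |(4·3 − 1·(-2)) + (1·1 − (-3)·3) + ((-3)·(-2) − 4·1)| = 26, so the area is 13.

26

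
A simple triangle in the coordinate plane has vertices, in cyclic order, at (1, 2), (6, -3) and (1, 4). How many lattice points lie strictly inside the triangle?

By the shoelace formula, twice the signed area is |(1·(-3) − 6·2) + (6·4 − 1·(-3)) + (1·2 − 1·4)| = 10, so the area is 5.
The number of boundary lattice points is Σ gcd(|Δx|,|Δy|) = gcd(5,5) + gcd(5,7) + gcd(0,2) = 5+1+2 = 8.
Pick's theorem gives I = A − B/2 + 1 = 5 − 8/2 + 1 = 2.

2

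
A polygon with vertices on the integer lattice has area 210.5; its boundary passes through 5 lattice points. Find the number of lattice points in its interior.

209

From Pick's theorem, I = A − B/2 + 1 = 210.5 − 5/2 + 1 = 209.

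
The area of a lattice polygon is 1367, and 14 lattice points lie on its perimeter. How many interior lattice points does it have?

From Pick's theorem, I = A − B/2 + 1 = 1367 − 14/2 + 1 = 1361.

1361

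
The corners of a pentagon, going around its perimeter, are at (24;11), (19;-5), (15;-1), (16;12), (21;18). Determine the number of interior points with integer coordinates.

The shoelace formula gives twice the area as |[24·(-5) − 19·11] + [19·(-1) − 15·(-5)] + [15·12 − 16·(-1)] + [16·18 − 21·12] + [21·11 − 24·18]| = 242, so the area is 121.
The number of boundary lattice points is Σ gcd(|Δx|,|Δy|) = gcd(5,16) + gcd(4,4) + gcd(1,13) + gcd(5,6) + gcd(3,7) = 1+4+1+1+1 = 8.
Pick's theorem gives I = A − B/2 + 1 = 121 − 8/2 + 1 = 118.

118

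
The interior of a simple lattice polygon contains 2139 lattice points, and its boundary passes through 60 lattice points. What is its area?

2168

Pick's theorem states A = I + B/2 − 1, so A = 2139 + 60/2 − 1 = 2168.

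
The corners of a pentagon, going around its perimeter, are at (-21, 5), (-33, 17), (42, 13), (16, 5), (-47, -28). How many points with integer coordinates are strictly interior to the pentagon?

1176

Using the shoelace formula, 2A = |((-21)·17 − (-33)·5) + ((-33)·13 − 42·17) + (42·5 − 16·13) + (16·(-28) − (-47)·5) + ((-47)·5 − (-21)·(-28))| = 2369, so the area is 2369/2.
The number of boundary lattice points is Σ gcd(|Δx|,|Δy|) = gcd(12,12) + gcd(75,4) + gcd(26,8) + gcd(63,33) + gcd(26,33) = 12+1+2+3+1 = 19.
By Pick's theorem A = I + B/2 − 1, so I = 2369/2 − 19/2 + 1 = 1176.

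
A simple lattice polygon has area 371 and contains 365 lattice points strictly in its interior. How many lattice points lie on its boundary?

14

Pick's theorem gives A = I + B/2 − 1, so B = 2(A − I + 1) = 2(371 − 365 + 1) = 14.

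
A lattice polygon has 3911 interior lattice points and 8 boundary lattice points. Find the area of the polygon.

Pick's theorem states A = I + B/2 − 1, so A = 3911 + 8/2 − 1 = 3914.

3914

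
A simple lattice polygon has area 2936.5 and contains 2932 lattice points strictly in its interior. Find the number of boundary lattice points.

11

Pick's theorem gives A = I + B/2 − 1, so B = 2(A − I + 1) = 2(2936.5 − 2932 + 1) = 11.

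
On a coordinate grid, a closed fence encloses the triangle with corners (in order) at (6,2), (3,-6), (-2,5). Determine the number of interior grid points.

36

The shoelace formula gives twice the area as |[6·(-6) − 3·2] + [3·5 − (-2)·(-6)] + [(-2)·2 − 6·5]| = 73, so the area is 73/2.
Along each edge there are gcd(|Δx|,|Δy|)+1 lattice points, so counting each shared vertex once the boundary has gcd(3,8) + gcd(5,11) + gcd(8,3) = 1+1+1 = 3.
By Pick's theorem A = I + B/2 − 1, so I = 73/2 − 3/2 + 1 = 36.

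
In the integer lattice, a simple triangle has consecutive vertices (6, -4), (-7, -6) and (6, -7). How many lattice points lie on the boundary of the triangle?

Summing gcd(|Δx|,|Δy|) over the edges gives the boundary count: gcd(13,2) + gcd(13,1) + gcd(0,3) = 1+1+3 = 5.

5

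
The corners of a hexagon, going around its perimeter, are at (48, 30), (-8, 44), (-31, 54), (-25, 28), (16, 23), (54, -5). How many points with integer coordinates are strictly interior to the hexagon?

The shoelace formula gives twice the area as |(48·44 − (-8)·30) + ((-8)·54 − (-31)·44) + ((-31)·28 − (-25)·54) + ((-25)·23 − 16·28) + (16·(-5) − 54·23) + (54·30 − 48·(-5))| = 3281, so the area is 1640.5.
Along each edge there are gcd(|Δx|,|Δy|)+1 lattice points, so counting each shared vertex once the boundary has gcd(56,14) + gcd(23,10) + gcd(6,26) + gcd(41,5) + gcd(38,28) + gcd(6,35) = 14+1+2+1+2+1 = 21.
By Pick's theorem A = I + B/2 − 1, so I = 1640.5 − 21/2 + 1 = 1631.

1631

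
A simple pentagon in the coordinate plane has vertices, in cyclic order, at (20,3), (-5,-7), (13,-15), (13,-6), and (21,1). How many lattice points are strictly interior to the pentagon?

162

By the shoelace formula, twice the signed area is |(20·(-7) − (-5)·3) + ((-5)·(-15) − 13·(-7)) + (13·(-6) − 13·(-15)) + (13·1 − 21·(-6)) + (21·3 − 20·1)| = 340, so the area is 170.
Summing gcd(|Δx|,|Δy|) over the edges gives the boundary count: gcd(25,10) + gcd(18,8) + gcd(0,9) + gcd(8,7) + gcd(1,2) = 5+2+9+1+1 = 18.
By Pick's theorem A = I + B/2 − 1, so I = 170 − 18/2 + 1 = 162.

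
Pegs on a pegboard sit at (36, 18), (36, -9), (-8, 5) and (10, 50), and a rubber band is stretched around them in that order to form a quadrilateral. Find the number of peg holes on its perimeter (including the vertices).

40

The number of boundary lattice points is Σ gcd(|Δx|,|Δy|) = gcd(0,27) + gcd(44,14) + gcd(18,45) + gcd(26,32) = 27+2+9+2 = 40.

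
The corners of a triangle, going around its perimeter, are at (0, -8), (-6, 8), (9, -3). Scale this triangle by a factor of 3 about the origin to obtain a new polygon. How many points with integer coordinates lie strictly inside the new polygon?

Using the shoelace formula, 2A = |[0·8 − (-6)·(-8)] + [(-6)·(-3) − 9·8] + [9·(-8) − 0·(-3)]| = 174, so the area is 87.
The number of boundary lattice points is Σ gcd(|Δx|,|Δy|) = gcd(6,16) + gcd(15,11) + gcd(9,5) = 2+1+1 = 4.
Scaling by 3 multiplies the area by 3² = 9 (so the new area is 783) and multiplies the boundary lattice-point count by 3, giving 12.
By Pick's theorem, the interior count of the dilated polygon is 783 − 12/2 + 1 = 778.

778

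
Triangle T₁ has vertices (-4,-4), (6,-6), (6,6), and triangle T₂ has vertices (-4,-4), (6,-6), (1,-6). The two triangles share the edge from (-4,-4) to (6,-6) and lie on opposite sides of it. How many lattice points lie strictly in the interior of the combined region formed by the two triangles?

52

The union is the simple quadrilateral with vertices (-4,-4), (6,6), (6,-6), (1,-6) in order.
Using the shoelace formula, 2A = |((-4)·6 − 6·(-4)) + (6·(-6) − 6·6) + (6·(-6) − 1·(-6)) + (1·(-4) − (-4)·(-6))| = 130, so the area is 65.
Along each edge there are gcd(|Δx|,|Δy|)+1 lattice points, so counting each shared vertex once the boundary has gcd(10,10) + gcd(0,12) + gcd(5,0) + gcd(5,2) = 10+12+5+1 = 28.
By Pick's theorem I = A − B/2 + 1 = 65 − 28/2 + 1 = 52.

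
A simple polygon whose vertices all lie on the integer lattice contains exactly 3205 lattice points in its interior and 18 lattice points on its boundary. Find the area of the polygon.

Pick's theorem states A = I + B/2 − 1, so A = 3205 + 18/2 − 1 = 3213.

3213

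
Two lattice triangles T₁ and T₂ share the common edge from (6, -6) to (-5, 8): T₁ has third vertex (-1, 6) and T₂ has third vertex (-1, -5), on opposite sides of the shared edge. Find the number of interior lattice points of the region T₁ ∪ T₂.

59

The union is the simple quadrilateral with vertices (6, -6), (-1, 6), (-5, 8), (-1, -5) in order.
The shoelace formula gives twice the area as |[6·6 − (-1)·(-6)] + [(-1)·8 − (-5)·6] + [(-5)·(-5) − (-1)·8] + [(-1)·(-6) − 6·(-5)]| = 121, so the area is 121/2.
The number of boundary lattice points is Σ gcd(|Δx|,|Δy|) = gcd(7,12) + gcd(4,2) + gcd(4,13) + gcd(7,1) = 1+2+1+1 = 5.
By Pick's theorem I = A − B/2 + 1 = 121/2 − 5/2 + 1 = 59.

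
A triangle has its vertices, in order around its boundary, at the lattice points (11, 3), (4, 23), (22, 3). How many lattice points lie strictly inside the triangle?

By the shoelace formula, twice the signed area is |[11·23 − 4·3] + [4·3 − 22·23] + [22·3 − 11·3]| = 220, so the area is 110.
The number of boundary lattice points is Σ gcd(|Δx|,|Δy|) = gcd(7,20) + gcd(18,20) + gcd(11,0) = 1+2+11 = 14.
Pick's theorem gives I = A − B/2 + 1 = 110 − 14/2 + 1 = 104.

104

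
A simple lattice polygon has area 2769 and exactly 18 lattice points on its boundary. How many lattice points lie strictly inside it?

2761

From Pick's theorem, I = A − B/2 + 1 = 2769 − 18/2 + 1 = 2761.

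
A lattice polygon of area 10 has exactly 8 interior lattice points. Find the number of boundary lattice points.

Pick's theorem gives A = I + B/2 − 1, so B = 2(A − I + 1) = 2(10 − 8 + 1) = 6.

6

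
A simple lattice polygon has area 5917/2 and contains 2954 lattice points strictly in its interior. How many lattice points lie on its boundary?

Pick's theorem gives A = I + B/2 − 1, so B = 2(A − I + 1) = 2(5917/2 − 2954 + 1) = 11.

11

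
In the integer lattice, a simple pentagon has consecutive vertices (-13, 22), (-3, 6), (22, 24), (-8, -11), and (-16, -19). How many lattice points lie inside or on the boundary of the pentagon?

454

Using the shoelace formula, 2A = |((-13)·6 − (-3)·22) + ((-3)·24 − 22·6) + (22·(-11) − (-8)·24) + ((-8)·(-19) − (-16)·(-11)) + ((-16)·22 − (-13)·(-19))| = 889, so the area is 889/2.
The number of boundary lattice points is Σ gcd(|Δx|,|Δy|) = gcd(10,16) + gcd(25,18) + gcd(30,35) + gcd(8,8) + gcd(3,41) = 2+1+5+8+1 = 17.
Pick's theorem gives I = A − B/2 + 1 = 889/2 − 17/2 + 1 = 437, so the closed region contains I + B = 437 + 17 = 454 lattice points.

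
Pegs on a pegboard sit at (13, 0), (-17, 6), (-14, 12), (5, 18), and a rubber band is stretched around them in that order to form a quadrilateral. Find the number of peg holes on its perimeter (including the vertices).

12

The number of boundary lattice points is Σ gcd(|Δx|,|Δy|) = gcd(30,6) + gcd(3,6) + gcd(19,6) + gcd(8,18) = 6+3+1+2 = 12.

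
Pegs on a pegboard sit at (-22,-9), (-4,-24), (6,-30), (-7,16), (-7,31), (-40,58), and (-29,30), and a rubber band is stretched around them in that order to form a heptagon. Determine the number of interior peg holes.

1375

The shoelace formula gives twice the area as |[(-22)·(-24) − (-4)·(-9)] + [(-4)·(-30) − 6·(-24)] + [6·16 − (-7)·(-30)] + [(-7)·31 − (-7)·16] + [(-7)·58 − (-40)·31] + [(-40)·30 − (-29)·58] + [(-29)·(-9) − (-22)·30]| = 2774, so the area is 1387.
Summing gcd(|Δx|,|Δy|) over the edges gives the boundary count: gcd(18,15) + gcd(10,6) + gcd(13,46) + gcd(0,15) + gcd(33,27) + gcd(11,28) + gcd(7,39) = 3+2+1+15+3+1+1 = 26.
By Pick's theorem A = I + B/2 − 1, so I = 1387 − 26/2 + 1 = 1375.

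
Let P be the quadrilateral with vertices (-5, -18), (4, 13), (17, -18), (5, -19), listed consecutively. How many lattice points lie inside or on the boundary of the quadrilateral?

Using the shoelace formula, 2A = |((-5)·13 − 4·(-18)) + (4·(-18) − 17·13) + (17·(-19) − 5·(-18)) + (5·(-18) − (-5)·(-19))| = 704, so the area is 352.
Summing gcd(|Δx|,|Δy|) over the edges gives the boundary count: gcd(9,31) + gcd(13,31) + gcd(12,1) + gcd(10,1) = 1+1+1+1 = 4.
Pick's theorem gives I = A − B/2 + 1 = 352 − 4/2 + 1 = 351, so the closed region contains I + B = 351 + 4 = 355 lattice points.

355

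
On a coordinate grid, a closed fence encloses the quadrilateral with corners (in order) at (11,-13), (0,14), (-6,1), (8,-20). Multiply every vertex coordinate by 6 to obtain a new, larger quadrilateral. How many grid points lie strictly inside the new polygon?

8359

The shoelace formula gives twice the area as |(11·14 − 0·(-13)) + (0·1 − (-6)·14) + ((-6)·(-20) − 8·1) + (8·(-13) − 11·(-20))| = 466, so the area is 233.
The number of boundary lattice points is Σ gcd(|Δx|,|Δy|) = gcd(11,27) + gcd(6,13) + gcd(14,21) + gcd(3,7) = 1+1+7+1 = 10.
Scaling by 6 multiplies the area by 6² = 36 (so the new area is 8388) and multiplies the boundary lattice-point count by 6, giving 60.
By Pick's theorem, the interior count of the dilated polygon is 8388 − 60/2 + 1 = 8359.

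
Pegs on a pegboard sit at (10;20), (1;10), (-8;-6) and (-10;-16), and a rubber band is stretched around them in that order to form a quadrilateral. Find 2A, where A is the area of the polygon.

182

The shoelace formula gives twice the area as |(10·10 − 1·20) + (1·(-6) − (-8)·10) + ((-8)·(-16) − (-10)·(-6)) + ((-10)·20 − 10·(-16))| = 182, so the area is 91.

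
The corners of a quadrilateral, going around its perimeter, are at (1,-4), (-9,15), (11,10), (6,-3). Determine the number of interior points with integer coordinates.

192

Using the shoelace formula, 2A = |[1·15 − (-9)·(-4)] + [(-9)·10 − 11·15] + [11·(-3) − 6·10] + [6·(-4) − 1·(-3)]| = 390, so the area is 195.
Along each edge there are gcd(|Δx|,|Δy|)+1 lattice points, so counting each shared vertex once the boundary has gcd(10,19) + gcd(20,5) + gcd(5,13) + gcd(5,1) = 1+5+1+1 = 8.
By Pick's theorem A = I + B/2 − 1, so I = 195 − 8/2 + 1 = 192.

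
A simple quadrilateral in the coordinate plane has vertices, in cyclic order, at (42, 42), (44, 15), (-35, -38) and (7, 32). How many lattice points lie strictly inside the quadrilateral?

By the shoelace formula, twice the signed area is |(42·15 − 44·42) + (44·(-38) − (-35)·15) + ((-35)·32 − 7·(-38)) + (7·42 − 42·32)| = 4269, so the area is 4269/2.
Along each edge there are gcd(|Δx|,|Δy|)+1 lattice points, so counting each shared vertex once the boundary has gcd(2,27) + gcd(79,53) + gcd(42,70) + gcd(35,10) = 1+1+14+5 = 21.
By Pick's theorem A = I + B/2 − 1, so I = 4269/2 − 21/2 + 1 = 2125.

2125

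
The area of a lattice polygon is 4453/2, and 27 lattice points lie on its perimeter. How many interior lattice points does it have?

Pick's theorem A = I + B/2 − 1 rearranges to I = A − B/2 + 1 = 4453/2 − 27/2 + 1 = 2214.

2214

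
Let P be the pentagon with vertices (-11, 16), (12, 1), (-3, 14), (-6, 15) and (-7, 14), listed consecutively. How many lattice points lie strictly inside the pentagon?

By the shoelace formula, twice the signed area is |[(-11)·1 − 12·16] + [12·14 − (-3)·1] + [(-3)·15 − (-6)·14] + [(-6)·14 − (-7)·15] + [(-7)·16 − (-11)·14]| = 70, so the area is 35.
The number of boundary lattice points is Σ gcd(|Δx|,|Δy|) = gcd(23,15) + gcd(15,13) + gcd(3,1) + gcd(1,1) + gcd(4,2) = 1+1+1+1+2 = 6.
By Pick's theorem A = I + B/2 − 1, so I = 35 − 6/2 + 1 = 33.

33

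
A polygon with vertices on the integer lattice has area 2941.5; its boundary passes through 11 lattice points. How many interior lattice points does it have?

2937

From Pick's theorem, I = A − B/2 + 1 = 2941.5 − 11/2 + 1 = 2937.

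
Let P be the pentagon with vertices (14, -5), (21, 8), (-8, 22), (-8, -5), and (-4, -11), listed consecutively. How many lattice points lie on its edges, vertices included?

Summing gcd(|Δx|,|Δy|) over the edges gives the boundary count: gcd(7,13) + gcd(29,14) + gcd(0,27) + gcd(4,6) + gcd(18,6) = 1+1+27+2+6 = 37.

37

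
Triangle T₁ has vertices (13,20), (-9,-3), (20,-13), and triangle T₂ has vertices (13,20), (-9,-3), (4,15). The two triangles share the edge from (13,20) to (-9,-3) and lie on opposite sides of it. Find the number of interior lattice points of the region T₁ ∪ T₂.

The union is the simple quadrilateral with vertices (13,20), (20,-13), (-9,-3), (4,15) in order.
Using the shoelace formula, 2A = |(13·(-13) − 20·20) + (20·(-3) − (-9)·(-13)) + ((-9)·15 − 4·(-3)) + (4·20 − 13·15)| = 984, so the area is 492.
Along each edge there are gcd(|Δx|,|Δy|)+1 lattice points, so counting each shared vertex once the boundary has gcd(7,33) + gcd(29,10) + gcd(13,18) + gcd(9,5) = 1+1+1+1 = 4.
By Pick's theorem I = A − B/2 + 1 = 492 − 4/2 + 1 = 491.

491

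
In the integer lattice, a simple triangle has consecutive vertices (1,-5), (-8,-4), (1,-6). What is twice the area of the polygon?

The shoelace formula gives twice the area as |(1·(-4) − (-8)·(-5)) + ((-8)·(-6) − 1·(-4)) + (1·(-5) − 1·(-6))| = 9, so the area is 4.5.

9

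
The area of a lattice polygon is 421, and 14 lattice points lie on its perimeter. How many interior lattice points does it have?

415

From Pick's theorem, I = A − B/2 + 1 = 421 − 14/2 + 1 = 415.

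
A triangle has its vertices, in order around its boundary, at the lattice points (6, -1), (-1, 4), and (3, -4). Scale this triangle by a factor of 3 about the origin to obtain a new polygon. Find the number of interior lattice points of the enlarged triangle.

151

The shoelace formula gives twice the area as |(6·4 − (-1)·(-1)) + ((-1)·(-4) − 3·4) + (3·(-1) − 6·(-4))| = 36, so the area is 18.
Along each edge there are gcd(|Δx|,|Δy|)+1 lattice points, so counting each shared vertex once the boundary has gcd(7,5) + gcd(4,8) + gcd(3,3) = 1+4+3 = 8.
Scaling by 3 multiplies the area by 3² = 9 (so the new area is 162) and multiplies the boundary lattice-point count by 3, giving 24.
By Pick's theorem, the interior count of the dilated polygon is 162 − 24/2 + 1 = 151.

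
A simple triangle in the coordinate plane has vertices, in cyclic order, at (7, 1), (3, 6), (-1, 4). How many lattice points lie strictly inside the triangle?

13

The shoelace formula gives twice the area as |[7·6 − 3·1] + [3·4 − (-1)·6] + [(-1)·1 − 7·4]| = 28, so the area is 14.
The number of boundary lattice points is Σ gcd(|Δx|,|Δy|) = gcd(4,5) + gcd(4,2) + gcd(8,3) = 1+2+1 = 4.
Pick's theorem gives I = A − B/2 + 1 = 14 − 4/2 + 1 = 13.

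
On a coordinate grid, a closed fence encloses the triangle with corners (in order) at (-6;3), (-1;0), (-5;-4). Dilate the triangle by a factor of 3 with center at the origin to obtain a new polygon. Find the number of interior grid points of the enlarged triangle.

The shoelace formula gives twice the area as |[(-6)·0 − (-1)·3] + [(-1)·(-4) − (-5)·0] + [(-5)·3 − (-6)·(-4)]| = 32, so the area is 16.
Along each edge there are gcd(|Δx|,|Δy|)+1 lattice points, so counting each shared vertex once the boundary has gcd(5,3) + gcd(4,4) + gcd(1,7) = 1+4+1 = 6.
Scaling by 3 multiplies the area by 3² = 9 (so the new area is 144) and multiplies the boundary lattice-point count by 3, giving 18.
By Pick's theorem, the interior count of the dilated polygon is 144 − 18/2 + 1 = 136.

136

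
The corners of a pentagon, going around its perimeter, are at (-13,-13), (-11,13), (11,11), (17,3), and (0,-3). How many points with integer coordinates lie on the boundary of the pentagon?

The number of boundary lattice points is Σ gcd(|Δx|,|Δy|) = gcd(2,26) + gcd(22,2) + gcd(6,8) + gcd(17,6) + gcd(13,10) = 2+2+2+1+1 = 8.

8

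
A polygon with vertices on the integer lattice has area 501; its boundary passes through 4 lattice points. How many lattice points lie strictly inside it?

500

Pick's theorem A = I + B/2 − 1 rearranges to I = A − B/2 + 1 = 501 − 4/2 + 1 = 500.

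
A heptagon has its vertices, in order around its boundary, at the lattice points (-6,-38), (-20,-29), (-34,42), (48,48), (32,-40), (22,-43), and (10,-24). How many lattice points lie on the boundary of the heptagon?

Summing gcd(|Δx|,|Δy|) over the edges gives the boundary count: gcd(14,9) + gcd(14,71) + gcd(82,6) + gcd(16,88) + gcd(10,3) + gcd(12,19) + gcd(16,14) = 1+1+2+8+1+1+2 = 16.

16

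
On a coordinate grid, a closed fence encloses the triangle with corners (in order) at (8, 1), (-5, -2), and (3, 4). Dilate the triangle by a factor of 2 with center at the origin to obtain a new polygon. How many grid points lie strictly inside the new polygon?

105

Using the shoelace formula, 2A = |(8·(-2) − (-5)·1) + ((-5)·4 − 3·(-2)) + (3·1 − 8·4)| = 54, so the area is 27.
Summing gcd(|Δx|,|Δy|) over the edges gives the boundary count: gcd(13,3) + gcd(8,6) + gcd(5,3) = 1+2+1 = 4.
Scaling by 2 multiplies the area by 2² = 4 (so the new area is 108) and multiplies the boundary lattice-point count by 2, giving 8.
By Pick's theorem, the interior count of the dilated polygon is 108 − 8/2 + 1 = 105.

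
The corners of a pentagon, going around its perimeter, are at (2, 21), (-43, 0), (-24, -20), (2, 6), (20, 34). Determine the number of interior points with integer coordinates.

By the shoelace formula, twice the signed area is |(2·0 − (-43)·21) + ((-43)·(-20) − (-24)·0) + ((-24)·6 − 2·(-20)) + (2·34 − 20·6) + (20·21 − 2·34)| = 1959, so the area is 1959/2.
The number of boundary lattice points is Σ gcd(|Δx|,|Δy|) = gcd(45,21) + gcd(19,20) + gcd(26,26) + gcd(18,28) + gcd(18,13) = 3+1+26+2+1 = 33.
Pick's theorem gives I = A − B/2 + 1 = 1959/2 − 33/2 + 1 = 964.

964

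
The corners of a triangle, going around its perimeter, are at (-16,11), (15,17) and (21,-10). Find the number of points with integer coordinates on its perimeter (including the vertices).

The number of boundary lattice points is Σ gcd(|Δx|,|Δy|) = gcd(31,6) + gcd(6,27) + gcd(37,21) = 1+3+1 = 5.

5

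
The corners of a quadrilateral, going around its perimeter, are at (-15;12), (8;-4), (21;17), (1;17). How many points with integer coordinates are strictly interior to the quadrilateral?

385

The shoelace formula gives twice the area as |((-15)·(-4) − 8·12) + (8·17 − 21·(-4)) + (21·17 − 1·17) + (1·12 − (-15)·17)| = 791, so the area is 791/2.
Summing gcd(|Δx|,|Δy|) over the edges gives the boundary count: gcd(23,16) + gcd(13,21) + gcd(20,0) + gcd(16,5) = 1+1+20+1 = 23.
Pick's theorem gives I = A − B/2 + 1 = 791/2 − 23/2 + 1 = 385.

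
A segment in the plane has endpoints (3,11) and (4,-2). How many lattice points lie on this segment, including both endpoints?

2

The number of lattice points on a segment between lattice points is gcd(|Δx|,|Δy|) + 1 = gcd(1,13) + 1 = 1 + 1 = 2.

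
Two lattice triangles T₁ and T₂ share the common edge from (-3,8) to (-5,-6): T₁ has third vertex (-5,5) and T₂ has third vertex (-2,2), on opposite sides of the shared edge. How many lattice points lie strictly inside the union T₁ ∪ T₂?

The union is the simple quadrilateral with vertices (-3,8), (-5,5), (-5,-6), (-2,2) in order.
Using the shoelace formula, 2A = |((-3)·5 − (-5)·8) + ((-5)·(-6) − (-5)·5) + ((-5)·2 − (-2)·(-6)) + ((-2)·8 − (-3)·2)| = 48, so the area is 24.
Along each edge there are gcd(|Δx|,|Δy|)+1 lattice points, so counting each shared vertex once the boundary has gcd(2,3) + gcd(0,11) + gcd(3,8) + gcd(1,6) = 1+11+1+1 = 14.
By Pick's theorem I = A − B/2 + 1 = 24 − 14/2 + 1 = 18.

18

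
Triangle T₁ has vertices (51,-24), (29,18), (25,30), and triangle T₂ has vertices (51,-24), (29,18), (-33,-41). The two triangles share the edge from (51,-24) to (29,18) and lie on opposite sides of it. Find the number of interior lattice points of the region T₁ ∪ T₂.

1996

The union is the simple quadrilateral with vertices (51,-24), (25,30), (29,18), (-33,-41) in order.
The shoelace formula gives twice the area as |(51·30 − 25·(-24)) + (25·18 − 29·30) + (29·(-41) − (-33)·18) + ((-33)·(-24) − 51·(-41))| = 3998, so the area is 1999.
The number of boundary lattice points is Σ gcd(|Δx|,|Δy|) = gcd(26,54) + gcd(4,12) + gcd(62,59) + gcd(84,17) = 2+4+1+1 = 8.
By Pick's theorem I = A − B/2 + 1 = 1999 − 8/2 + 1 = 1996.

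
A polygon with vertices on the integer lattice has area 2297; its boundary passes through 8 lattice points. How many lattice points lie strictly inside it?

2294

From Pick's theorem, I = A − B/2 + 1 = 2297 − 8/2 + 1 = 2294.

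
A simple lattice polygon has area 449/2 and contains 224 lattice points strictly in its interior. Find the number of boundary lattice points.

3

Pick's theorem gives A = I + B/2 − 1, so B = 2(A − I + 1) = 2(449/2 − 224 + 1) = 3.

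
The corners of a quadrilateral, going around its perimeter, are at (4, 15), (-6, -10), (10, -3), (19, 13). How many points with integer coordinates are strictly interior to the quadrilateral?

291

Using the shoelace formula, 2A = |(4·(-10) − (-6)·15) + ((-6)·(-3) − 10·(-10)) + (10·13 − 19·(-3)) + (19·15 − 4·13)| = 588, so the area is 294.
The number of boundary lattice points is Σ gcd(|Δx|,|Δy|) = gcd(10,25) + gcd(16,7) + gcd(9,16) + gcd(15,2) = 5+1+1+1 = 8.
Pick's theorem gives I = A − B/2 + 1 = 294 − 8/2 + 1 = 291.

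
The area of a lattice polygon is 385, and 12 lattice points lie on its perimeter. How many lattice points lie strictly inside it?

380

Pick's theorem A = I + B/2 − 1 rearranges to I = A − B/2 + 1 = 385 − 12/2 + 1 = 380.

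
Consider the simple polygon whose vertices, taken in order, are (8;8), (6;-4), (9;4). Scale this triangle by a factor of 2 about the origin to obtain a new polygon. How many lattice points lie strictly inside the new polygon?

37

By the shoelace formula, twice the signed area is |[8·(-4) − 6·8] + [6·4 − 9·(-4)] + [9·8 − 8·4]| = 20, so the area is 10.
The number of boundary lattice points is Σ gcd(|Δx|,|Δy|) = gcd(2,12) + gcd(3,8) + gcd(1,4) = 2+1+1 = 4.
Scaling by 2 multiplies the area by 2² = 4 (so the new area is 40) and multiplies the boundary lattice-point count by 2, giving 8.
By Pick's theorem, the interior count of the dilated polygon is 40 − 8/2 + 1 = 37.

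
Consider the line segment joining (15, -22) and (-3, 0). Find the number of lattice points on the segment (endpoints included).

The number of lattice points on a segment between lattice points is gcd(|Δx|,|Δy|) + 1 = gcd(18,22) + 1 = 2 + 1 = 3.

3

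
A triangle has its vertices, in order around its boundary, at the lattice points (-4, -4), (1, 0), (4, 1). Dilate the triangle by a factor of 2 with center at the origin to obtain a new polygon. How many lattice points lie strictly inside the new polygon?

By the shoelace formula, twice the signed area is |[(-4)·0 − 1·(-4)] + [1·1 − 4·0] + [4·(-4) − (-4)·1]| = 7, so the area is 3.5.
The number of boundary lattice points is Σ gcd(|Δx|,|Δy|) = gcd(5,4) + gcd(3,1) + gcd(8,5) = 1+1+1 = 3.
Scaling by 2 multiplies the area by 2² = 4 (so the new area is 14) and multiplies the boundary lattice-point count by 2, giving 6.
By Pick's theorem, the interior count of the dilated polygon is 14 − 6/2 + 1 = 12.

12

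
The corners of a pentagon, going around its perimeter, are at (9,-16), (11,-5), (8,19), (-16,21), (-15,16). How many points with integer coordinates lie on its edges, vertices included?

Along each edge there are gcd(|Δx|,|Δy|)+1 lattice points, so counting each shared vertex once the boundary has gcd(2,11) + gcd(3,24) + gcd(24,2) + gcd(1,5) + gcd(24,32) = 1+3+2+1+8 = 15.

15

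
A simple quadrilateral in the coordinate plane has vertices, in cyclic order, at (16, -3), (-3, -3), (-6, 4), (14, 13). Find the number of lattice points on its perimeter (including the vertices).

23

Along each edge there are gcd(|Δx|,|Δy|)+1 lattice points, so counting each shared vertex once the boundary has gcd(19,0) + gcd(3,7) + gcd(20,9) + gcd(2,16) = 19+1+1+2 = 23.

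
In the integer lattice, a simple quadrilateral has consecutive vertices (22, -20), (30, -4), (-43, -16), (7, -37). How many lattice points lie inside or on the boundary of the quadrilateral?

1125

Using the shoelace formula, 2A = |[22·(-4) − 30·(-20)] + [30·(-16) − (-43)·(-4)] + [(-43)·(-37) − 7·(-16)] + [7·(-20) − 22·(-37)]| = 2237, so the area is 2237/2.
The number of boundary lattice points is Σ gcd(|Δx|,|Δy|) = gcd(8,16) + gcd(73,12) + gcd(50,21) + gcd(15,17) = 8+1+1+1 = 11.
Pick's theorem gives I = A − B/2 + 1 = 2237/2 − 11/2 + 1 = 1114, so the closed region contains I + B = 1114 + 11 = 1125 lattice points.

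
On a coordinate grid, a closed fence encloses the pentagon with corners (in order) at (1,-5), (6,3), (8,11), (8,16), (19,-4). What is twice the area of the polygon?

The shoelace formula gives twice the area as |[1·3 − 6·(-5)] + [6·11 − 8·3] + [8·16 − 8·11] + [8·(-4) − 19·16] + [19·(-5) − 1·(-4)]| = 312, so the area is 156.

312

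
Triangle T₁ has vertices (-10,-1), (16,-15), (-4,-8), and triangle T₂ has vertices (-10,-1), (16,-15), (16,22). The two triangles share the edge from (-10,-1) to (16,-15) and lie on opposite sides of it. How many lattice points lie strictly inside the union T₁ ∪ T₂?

The union is the simple quadrilateral with vertices (-10,-1), (-4,-8), (16,-15), (16,22) in order.
Using the shoelace formula, 2A = |[(-10)·(-8) − (-4)·(-1)] + [(-4)·(-15) − 16·(-8)] + [16·22 − 16·(-15)] + [16·(-1) − (-10)·22]| = 1060, so the area is 530.
The number of boundary lattice points is Σ gcd(|Δx|,|Δy|) = gcd(6,7) + gcd(20,7) + gcd(0,37) + gcd(26,23) = 1+1+37+1 = 40.
By Pick's theorem I = A − B/2 + 1 = 530 − 40/2 + 1 = 511.

511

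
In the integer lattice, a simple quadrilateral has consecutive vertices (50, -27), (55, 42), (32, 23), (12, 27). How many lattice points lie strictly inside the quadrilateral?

1207

Using the shoelace formula, 2A = |[50·42 − 55·(-27)] + [55·23 − 32·42] + [32·27 − 12·23] + [12·(-27) − 50·27]| = 2420, so the area is 1210.
Along each edge there are gcd(|Δx|,|Δy|)+1 lattice points, so counting each shared vertex once the boundary has gcd(5,69) + gcd(23,19) + gcd(20,4) + gcd(38,54) = 1+1+4+2 = 8.
Pick's theorem gives I = A − B/2 + 1 = 1210 − 8/2 + 1 = 1207.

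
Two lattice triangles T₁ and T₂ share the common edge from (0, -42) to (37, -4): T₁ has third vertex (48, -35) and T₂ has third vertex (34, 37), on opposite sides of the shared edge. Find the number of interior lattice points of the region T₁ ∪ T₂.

1597

The union is the simple quadrilateral with vertices (0, -42), (48, -35), (37, -4), (34, 37) in order.
Using the shoelace formula, 2A = |[0·(-35) − 48·(-42)] + [48·(-4) − 37·(-35)] + [37·37 − 34·(-4)] + [34·(-42) − 0·37]| = 3196, so the area is 1598.
Summing gcd(|Δx|,|Δy|) over the edges gives the boundary count: gcd(48,7) + gcd(11,31) + gcd(3,41) + gcd(34,79) = 1+1+1+1 = 4.
By Pick's theorem I = A − B/2 + 1 = 1598 − 4/2 + 1 = 1597.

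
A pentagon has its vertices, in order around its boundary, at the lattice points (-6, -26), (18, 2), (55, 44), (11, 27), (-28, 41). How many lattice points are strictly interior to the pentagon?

2157

By the shoelace formula, twice the signed area is |[(-6)·2 − 18·(-26)] + [18·44 − 55·2] + [55·27 − 11·44] + [11·41 − (-28)·27] + [(-28)·(-26) − (-6)·41]| = 4320, so the area is 2160.
Along each edge there are gcd(|Δx|,|Δy|)+1 lattice points, so counting each shared vertex once the boundary has gcd(24,28) + gcd(37,42) + gcd(44,17) + gcd(39,14) + gcd(22,67) = 4+1+1+1+1 = 8.
By Pick's theorem A = I + B/2 − 1, so I = 2160 − 8/2 + 1 = 2157.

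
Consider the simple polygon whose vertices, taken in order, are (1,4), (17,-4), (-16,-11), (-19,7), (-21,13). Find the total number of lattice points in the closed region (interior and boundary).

Using the shoelace formula, 2A = |(1·(-4) − 17·4) + (17·(-11) − (-16)·(-4)) + ((-16)·7 − (-19)·(-11)) + ((-19)·13 − (-21)·7) + ((-21)·4 − 1·13)| = 841, so the area is 841/2.
Summing gcd(|Δx|,|Δy|) over the edges gives the boundary count: gcd(16,8) + gcd(33,7) + gcd(3,18) + gcd(2,6) + gcd(22,9) = 8+1+3+2+1 = 15.
Pick's theorem gives I = A − B/2 + 1 = 841/2 − 15/2 + 1 = 414, so the closed region contains I + B = 414 + 15 = 429 lattice points.

429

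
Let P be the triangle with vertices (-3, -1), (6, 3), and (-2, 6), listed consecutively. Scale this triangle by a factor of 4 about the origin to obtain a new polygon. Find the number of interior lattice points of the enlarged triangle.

Using the shoelace formula, 2A = |[(-3)·3 − 6·(-1)] + [6·6 − (-2)·3] + [(-2)·(-1) − (-3)·6]| = 59, so the area is 29.5.
Along each edge there are gcd(|Δx|,|Δy|)+1 lattice points, so counting each shared vertex once the boundary has gcd(9,4) + gcd(8,3) + gcd(1,7) = 1+1+1 = 3.
Scaling by 4 multiplies the area by 4² = 16 (so the new area is 472) and multiplies the boundary lattice-point count by 4, giving 12.
By Pick's theorem, the interior count of the dilated polygon is 472 − 12/2 + 1 = 467.

467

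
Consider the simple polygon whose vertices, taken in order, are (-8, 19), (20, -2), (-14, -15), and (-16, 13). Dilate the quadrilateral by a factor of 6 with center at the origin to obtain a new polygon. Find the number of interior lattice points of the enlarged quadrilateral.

The shoelace formula gives twice the area as |[(-8)·(-2) − 20·19] + [20·(-15) − (-14)·(-2)] + [(-14)·13 − (-16)·(-15)] + [(-16)·19 − (-8)·13]| = 1314, so the area is 657.
Summing gcd(|Δx|,|Δy|) over the edges gives the boundary count: gcd(28,21) + gcd(34,13) + gcd(2,28) + gcd(8,6) = 7+1+2+2 = 12.
Scaling by 6 multiplies the area by 6² = 36 (so the new area is 23652) and multiplies the boundary lattice-point count by 6, giving 72.
By Pick's theorem, the interior count of the dilated polygon is 23652 − 72/2 + 1 = 23617.

23617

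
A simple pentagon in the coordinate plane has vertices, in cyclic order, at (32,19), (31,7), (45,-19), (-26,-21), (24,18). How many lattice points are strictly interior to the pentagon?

Using the shoelace formula, 2A = |[32·7 − 31·19] + [31·(-19) − 45·7] + [45·(-21) − (-26)·(-19)] + [(-26)·18 − 24·(-21)] + [24·19 − 32·18]| = 2792, so the area is 1396.
The number of boundary lattice points is Σ gcd(|Δx|,|Δy|) = gcd(1,12) + gcd(14,26) + gcd(71,2) + gcd(50,39) + gcd(8,1) = 1+2+1+1+1 = 6.
Pick's theorem gives I = A − B/2 + 1 = 1396 − 6/2 + 1 = 1394.

1394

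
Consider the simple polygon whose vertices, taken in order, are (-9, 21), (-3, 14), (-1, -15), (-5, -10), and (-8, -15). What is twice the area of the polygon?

The shoelace formula gives twice the area as |((-9)·14 − (-3)·21) + ((-3)·(-15) − (-1)·14) + ((-1)·(-10) − (-5)·(-15)) + ((-5)·(-15) − (-8)·(-10)) + ((-8)·21 − (-9)·(-15))| = 377, so the area is 188.5.

377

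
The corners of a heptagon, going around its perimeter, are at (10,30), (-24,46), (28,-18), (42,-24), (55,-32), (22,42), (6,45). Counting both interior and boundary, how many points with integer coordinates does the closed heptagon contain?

1940

By the shoelace formula, twice the signed area is |[10·46 − (-24)·30] + [(-24)·(-18) − 28·46] + [28·(-24) − 42·(-18)] + [42·(-32) − 55·(-24)] + [55·42 − 22·(-32)] + [22·45 − 6·42] + [6·30 − 10·45]| = 3866, so the area is 1933.
Summing gcd(|Δx|,|Δy|) over the edges gives the boundary count: gcd(34,16) + gcd(52,64) + gcd(14,6) + gcd(13,8) + gcd(33,74) + gcd(16,3) + gcd(4,15) = 2+4+2+1+1+1+1 = 12.
Pick's theorem gives I = A − B/2 + 1 = 1933 − 12/2 + 1 = 1928, so the closed region contains I + B = 1928 + 12 = 1940 lattice points.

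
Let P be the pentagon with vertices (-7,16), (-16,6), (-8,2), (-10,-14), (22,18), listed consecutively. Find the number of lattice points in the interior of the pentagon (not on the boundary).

465

Using the shoelace formula, 2A = |((-7)·6 − (-16)·16) + ((-16)·2 − (-8)·6) + ((-8)·(-14) − (-10)·2) + ((-10)·18 − 22·(-14)) + (22·16 − (-7)·18)| = 968, so the area is 484.
Summing gcd(|Δx|,|Δy|) over the edges gives the boundary count: gcd(9,10) + gcd(8,4) + gcd(2,16) + gcd(32,32) + gcd(29,2) = 1+4+2+32+1 = 40.
Pick's theorem gives I = A − B/2 + 1 = 484 − 40/2 + 1 = 465.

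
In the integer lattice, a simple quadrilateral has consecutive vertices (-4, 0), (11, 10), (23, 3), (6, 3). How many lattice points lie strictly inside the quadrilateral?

Using the shoelace formula, 2A = |((-4)·10 − 11·0) + (11·3 − 23·10) + (23·3 − 6·3) + (6·0 − (-4)·3)| = 174, so the area is 87.
The number of boundary lattice points is Σ gcd(|Δx|,|Δy|) = gcd(15,10) + gcd(12,7) + gcd(17,0) + gcd(10,3) = 5+1+17+1 = 24.
By Pick's theorem A = I + B/2 − 1, so I = 87 − 24/2 + 1 = 76.

76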